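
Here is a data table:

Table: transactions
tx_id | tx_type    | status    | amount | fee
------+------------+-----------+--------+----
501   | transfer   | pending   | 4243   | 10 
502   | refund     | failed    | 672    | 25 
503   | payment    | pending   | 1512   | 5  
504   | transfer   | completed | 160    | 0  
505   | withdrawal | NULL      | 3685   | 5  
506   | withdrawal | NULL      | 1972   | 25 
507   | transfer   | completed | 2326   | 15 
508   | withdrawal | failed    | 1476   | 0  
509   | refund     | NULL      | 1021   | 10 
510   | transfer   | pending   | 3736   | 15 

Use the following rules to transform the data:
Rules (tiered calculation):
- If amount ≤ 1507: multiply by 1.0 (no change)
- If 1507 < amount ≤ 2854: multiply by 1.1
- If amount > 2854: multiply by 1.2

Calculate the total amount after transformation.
23716.8

Step 1: Tier 1 (amount ≤ 1507): 4 records, sum = 3329 × 1.0 = 3329.0
Step 2: Tier 2 (1507 < amount ≤ 2854): 3 records, sum = 5810 × 1.1 = 6391.0
Step 3: Tier 3 (amount > 2854): 3 records, sum = 11664 × 1.2 = 13996.8
Step 4: Final sum = 3329.0 + 6391.0 + 13996.8 = 23716.8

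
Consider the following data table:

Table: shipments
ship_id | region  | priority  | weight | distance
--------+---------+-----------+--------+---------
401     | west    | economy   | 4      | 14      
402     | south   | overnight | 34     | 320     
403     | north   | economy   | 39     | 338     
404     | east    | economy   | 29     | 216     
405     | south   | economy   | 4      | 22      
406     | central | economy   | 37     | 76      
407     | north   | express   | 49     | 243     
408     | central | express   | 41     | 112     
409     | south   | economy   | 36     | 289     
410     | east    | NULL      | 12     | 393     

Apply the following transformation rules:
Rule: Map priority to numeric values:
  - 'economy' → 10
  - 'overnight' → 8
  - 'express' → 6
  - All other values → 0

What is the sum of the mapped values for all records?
80

Step 1: Apply mapping to each record
Step 2: Count by status:
  'economy': 6 records × 10 = 60
  'overnight': 1 records × 8 = 8
  'express': 2 records × 6 = 12
Step 3: Sum all mapped values = 80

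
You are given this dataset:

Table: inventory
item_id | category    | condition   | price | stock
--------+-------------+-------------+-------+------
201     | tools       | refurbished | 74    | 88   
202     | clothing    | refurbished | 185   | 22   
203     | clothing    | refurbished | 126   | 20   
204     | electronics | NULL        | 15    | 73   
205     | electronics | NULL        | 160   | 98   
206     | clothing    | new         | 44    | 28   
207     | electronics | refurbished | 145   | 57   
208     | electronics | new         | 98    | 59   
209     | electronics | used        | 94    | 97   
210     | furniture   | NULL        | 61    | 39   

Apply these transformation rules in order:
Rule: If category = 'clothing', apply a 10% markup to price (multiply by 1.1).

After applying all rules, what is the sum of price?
1037.5

Step 1: Records with category = 'clothing' have total price = 355
Step 2: Apply multiplier: 355 × 1.1 = 390.5
Step 3: Other records total: 647
Step 4: Final sum = 390.5 + 647 = 1037.5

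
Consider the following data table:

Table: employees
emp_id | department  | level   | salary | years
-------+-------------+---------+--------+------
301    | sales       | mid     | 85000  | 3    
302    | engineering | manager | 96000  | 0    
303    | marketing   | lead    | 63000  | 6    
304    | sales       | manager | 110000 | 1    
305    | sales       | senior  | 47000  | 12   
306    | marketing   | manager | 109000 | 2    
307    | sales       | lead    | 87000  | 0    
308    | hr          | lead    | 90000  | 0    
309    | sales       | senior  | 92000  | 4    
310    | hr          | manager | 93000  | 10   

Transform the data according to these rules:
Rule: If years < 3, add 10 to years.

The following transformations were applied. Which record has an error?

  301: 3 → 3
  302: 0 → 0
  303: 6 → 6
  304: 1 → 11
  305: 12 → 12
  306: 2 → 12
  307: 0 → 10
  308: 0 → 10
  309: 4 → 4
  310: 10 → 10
Record 302 has an error. The correct transformed value should be 10, not 0.

Step 1: Check each record against the rule
Step 2: Record 302 has years = 0
Step 3: Since 0 < 3, the bonus should have been applied
Step 4: Correct value = 10, but claimed value = 0
Conclusion: Record 302 has the error.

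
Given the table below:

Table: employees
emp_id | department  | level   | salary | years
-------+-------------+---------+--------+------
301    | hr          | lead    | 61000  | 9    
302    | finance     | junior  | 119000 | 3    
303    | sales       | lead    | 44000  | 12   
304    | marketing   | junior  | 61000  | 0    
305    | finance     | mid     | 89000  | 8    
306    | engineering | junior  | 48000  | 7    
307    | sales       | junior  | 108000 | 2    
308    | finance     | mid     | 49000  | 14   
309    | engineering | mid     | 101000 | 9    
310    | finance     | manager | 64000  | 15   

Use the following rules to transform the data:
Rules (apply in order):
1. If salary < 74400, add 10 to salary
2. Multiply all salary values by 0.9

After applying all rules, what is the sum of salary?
669654.0

Step 1: Apply Rule 1 - Add 10 to records with salary < 74400
  - 6 records affected: 327000 + (6 × 10) = 327060
  - Unaffected records: 417000
  - Sum after Rule 1: 744060
Step 2: Apply Rule 2 - Multiply all by 0.9
  - 744060 × 0.9 = 669654.0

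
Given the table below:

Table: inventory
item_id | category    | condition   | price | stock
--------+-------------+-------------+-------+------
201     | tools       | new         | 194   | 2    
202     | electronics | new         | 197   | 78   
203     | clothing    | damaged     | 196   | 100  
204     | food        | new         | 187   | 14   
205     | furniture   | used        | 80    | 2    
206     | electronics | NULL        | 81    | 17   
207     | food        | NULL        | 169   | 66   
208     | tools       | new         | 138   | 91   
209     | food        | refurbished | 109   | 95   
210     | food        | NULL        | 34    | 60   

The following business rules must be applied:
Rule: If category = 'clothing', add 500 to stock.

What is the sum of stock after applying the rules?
1025

Step 1: Count records where category = 'clothing': 1
Step 2: Total bonus added: 1 × 500 = 500
Step 3: Original sum of stock: 525
Step 4: Final sum = 525 + 500 = 1025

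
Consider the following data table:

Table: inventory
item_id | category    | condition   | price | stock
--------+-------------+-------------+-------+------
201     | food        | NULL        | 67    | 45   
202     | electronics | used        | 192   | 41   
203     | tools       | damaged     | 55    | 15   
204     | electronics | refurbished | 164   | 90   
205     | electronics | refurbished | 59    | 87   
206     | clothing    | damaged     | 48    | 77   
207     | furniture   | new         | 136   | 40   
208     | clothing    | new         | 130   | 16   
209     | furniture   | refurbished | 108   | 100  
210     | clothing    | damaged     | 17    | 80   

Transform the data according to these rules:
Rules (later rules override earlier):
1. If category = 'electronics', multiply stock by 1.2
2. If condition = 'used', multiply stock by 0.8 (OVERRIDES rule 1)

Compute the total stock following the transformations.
618.2

Step 1: Rule 2 takes priority for records with condition = 'used'
  - 1 records: 41 × 0.8 = 32.8
Step 2: Rule 1 applies to remaining records with category = 'electronics'
  - 2 records: 177 × 1.2 = 212.4
Step 3: Other records unchanged: 373
Step 4: Final sum = 32.8 + 212.4 + 373 = 618.2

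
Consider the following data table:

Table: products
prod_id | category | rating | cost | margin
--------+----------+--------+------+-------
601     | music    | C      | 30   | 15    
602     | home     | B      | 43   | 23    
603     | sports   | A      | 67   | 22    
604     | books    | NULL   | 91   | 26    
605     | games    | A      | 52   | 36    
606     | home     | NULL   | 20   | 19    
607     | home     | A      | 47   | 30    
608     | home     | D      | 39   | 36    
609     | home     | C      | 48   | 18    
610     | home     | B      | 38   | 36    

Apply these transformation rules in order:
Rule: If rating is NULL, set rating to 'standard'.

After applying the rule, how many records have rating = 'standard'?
2

Step 1: Count records where rating IS NULL
Step 2: Found 2 records with NULL rating
Step 3: These records will have rating set to 'standard'
Step 4: Records already having rating = 'standard': 0
Step 5: Answer: 2 + 0 = 2 records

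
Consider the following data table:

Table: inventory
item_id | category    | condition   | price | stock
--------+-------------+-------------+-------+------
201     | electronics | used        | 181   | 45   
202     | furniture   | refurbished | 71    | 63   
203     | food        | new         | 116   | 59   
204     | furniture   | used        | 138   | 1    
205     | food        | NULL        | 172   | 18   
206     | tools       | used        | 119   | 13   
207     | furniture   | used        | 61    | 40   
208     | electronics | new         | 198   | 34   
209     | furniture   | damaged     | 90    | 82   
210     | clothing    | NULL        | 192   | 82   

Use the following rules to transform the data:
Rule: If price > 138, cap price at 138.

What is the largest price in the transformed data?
138

Step 1: Original maximum price = 198
Step 2: Apply cap at 138
Step 3: 4 records had price > 138 and were capped
Step 4: Maximum after transformation = 138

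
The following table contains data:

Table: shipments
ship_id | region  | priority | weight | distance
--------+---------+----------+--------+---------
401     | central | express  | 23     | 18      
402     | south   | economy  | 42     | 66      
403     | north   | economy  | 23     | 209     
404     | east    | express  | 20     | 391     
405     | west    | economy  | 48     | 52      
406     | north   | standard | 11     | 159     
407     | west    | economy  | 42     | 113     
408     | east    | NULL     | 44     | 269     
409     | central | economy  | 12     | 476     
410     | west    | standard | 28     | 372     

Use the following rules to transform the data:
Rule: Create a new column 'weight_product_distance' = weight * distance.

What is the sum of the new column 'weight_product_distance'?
52768

Step 1: For each record, compute weight * distance
Example calculations:
  23 * 18 = 414
  42 * 66 = 2772
  23 * 209 = 4807
  ...
Step 2: Sum all derived values
Step 3: Total = 52768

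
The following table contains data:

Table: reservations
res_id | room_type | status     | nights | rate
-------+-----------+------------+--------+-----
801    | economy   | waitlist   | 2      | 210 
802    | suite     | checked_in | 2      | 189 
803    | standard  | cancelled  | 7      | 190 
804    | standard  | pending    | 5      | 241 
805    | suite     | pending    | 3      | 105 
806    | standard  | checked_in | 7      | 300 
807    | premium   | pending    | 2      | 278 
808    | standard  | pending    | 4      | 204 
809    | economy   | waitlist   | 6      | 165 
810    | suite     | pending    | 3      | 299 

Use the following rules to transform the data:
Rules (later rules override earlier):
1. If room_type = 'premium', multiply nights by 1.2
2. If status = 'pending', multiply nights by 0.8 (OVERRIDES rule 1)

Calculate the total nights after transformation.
37.6

Step 1: Rule 2 takes priority for records with status = 'pending'
  - 5 records: 17 × 0.8 = 13.6
Step 2: Rule 1 applies to remaining records with room_type = 'premium'
  - 0 records: 0 × 1.2 = 0.0
Step 3: Other records unchanged: 24
Step 4: Final sum = 13.6 + 0.0 + 24 = 37.6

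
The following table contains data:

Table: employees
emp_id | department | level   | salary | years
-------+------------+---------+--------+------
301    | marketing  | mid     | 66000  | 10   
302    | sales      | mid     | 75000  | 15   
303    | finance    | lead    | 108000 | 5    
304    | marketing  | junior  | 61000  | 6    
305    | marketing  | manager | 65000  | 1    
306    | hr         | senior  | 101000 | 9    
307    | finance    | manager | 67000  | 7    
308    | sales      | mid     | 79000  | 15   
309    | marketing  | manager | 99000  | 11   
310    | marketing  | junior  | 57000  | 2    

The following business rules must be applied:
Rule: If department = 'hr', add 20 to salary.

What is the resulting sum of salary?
778020

Step 1: Count records where department = 'hr': 1
Step 2: Total bonus added: 1 × 20 = 20
Step 3: Original sum of salary: 778000
Step 4: Final sum = 778000 + 20 = 778020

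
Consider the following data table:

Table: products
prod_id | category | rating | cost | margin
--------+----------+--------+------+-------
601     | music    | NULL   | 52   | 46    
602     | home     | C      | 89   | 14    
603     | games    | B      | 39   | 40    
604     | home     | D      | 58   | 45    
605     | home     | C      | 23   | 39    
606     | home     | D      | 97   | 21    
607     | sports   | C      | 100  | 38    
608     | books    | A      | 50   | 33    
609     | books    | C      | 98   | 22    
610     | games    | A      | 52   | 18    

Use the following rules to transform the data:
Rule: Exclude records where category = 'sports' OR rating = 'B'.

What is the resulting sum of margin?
238

Step 1: Find records where category = 'sports' OR rating = 'B'
Step 2: 2 records match, summing to 78
Step 3: Original sum: 316
Step 4: Remaining sum = 316 - 78 = 238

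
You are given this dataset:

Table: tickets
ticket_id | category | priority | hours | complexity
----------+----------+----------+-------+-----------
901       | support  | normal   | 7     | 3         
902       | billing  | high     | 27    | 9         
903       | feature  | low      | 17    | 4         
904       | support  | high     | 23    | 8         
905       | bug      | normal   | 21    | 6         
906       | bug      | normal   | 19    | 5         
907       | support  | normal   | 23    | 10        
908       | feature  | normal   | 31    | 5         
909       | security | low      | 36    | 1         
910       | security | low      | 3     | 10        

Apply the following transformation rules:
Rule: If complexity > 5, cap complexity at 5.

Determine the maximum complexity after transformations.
5

Step 1: Original maximum complexity = 10
Step 2: Apply cap at 5
Step 3: 5 records had complexity > 5 and were capped
Step 4: Maximum after transformation = 5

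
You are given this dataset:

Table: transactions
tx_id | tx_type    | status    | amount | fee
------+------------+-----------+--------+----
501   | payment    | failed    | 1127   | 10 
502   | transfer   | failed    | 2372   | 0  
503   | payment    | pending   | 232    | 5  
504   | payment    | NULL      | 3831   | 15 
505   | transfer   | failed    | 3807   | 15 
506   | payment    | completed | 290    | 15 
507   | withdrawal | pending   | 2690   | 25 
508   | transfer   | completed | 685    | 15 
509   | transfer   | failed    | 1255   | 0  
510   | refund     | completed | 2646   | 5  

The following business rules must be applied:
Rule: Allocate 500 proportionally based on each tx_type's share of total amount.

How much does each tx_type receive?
payment: 144.71, refund: 69.87, transfer: 214.39, withdrawal: 71.03

Step 1: Calculate total amount = 18935
Step 2: Calculate each tx_type's proportion:
  payment: 5480/18935 = 28.94% → 144.71
  refund: 2646/18935 = 13.97% → 69.87
  transfer: 8119/18935 = 42.88% → 214.39
  withdrawal: 2690/18935 = 14.21% → 71.03
Step 3: Verify: sum of allocations ≈ 500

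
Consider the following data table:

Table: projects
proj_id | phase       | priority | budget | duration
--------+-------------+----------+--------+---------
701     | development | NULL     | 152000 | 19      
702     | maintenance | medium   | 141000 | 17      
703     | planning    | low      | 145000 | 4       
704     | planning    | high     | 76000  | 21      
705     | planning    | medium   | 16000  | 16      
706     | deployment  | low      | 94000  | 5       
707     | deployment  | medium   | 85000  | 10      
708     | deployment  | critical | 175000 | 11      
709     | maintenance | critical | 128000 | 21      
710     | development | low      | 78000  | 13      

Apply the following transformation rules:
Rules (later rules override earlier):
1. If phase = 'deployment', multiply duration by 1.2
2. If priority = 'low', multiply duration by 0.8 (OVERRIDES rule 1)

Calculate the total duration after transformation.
136.8

Step 1: Rule 2 takes priority for records with priority = 'low'
  - 3 records: 22 × 0.8 = 17.6
Step 2: Rule 1 applies to remaining records with phase = 'deployment'
  - 2 records: 21 × 1.2 = 25.2
Step 3: Other records unchanged: 94
Step 4: Final sum = 17.6 + 25.2 + 94 = 136.8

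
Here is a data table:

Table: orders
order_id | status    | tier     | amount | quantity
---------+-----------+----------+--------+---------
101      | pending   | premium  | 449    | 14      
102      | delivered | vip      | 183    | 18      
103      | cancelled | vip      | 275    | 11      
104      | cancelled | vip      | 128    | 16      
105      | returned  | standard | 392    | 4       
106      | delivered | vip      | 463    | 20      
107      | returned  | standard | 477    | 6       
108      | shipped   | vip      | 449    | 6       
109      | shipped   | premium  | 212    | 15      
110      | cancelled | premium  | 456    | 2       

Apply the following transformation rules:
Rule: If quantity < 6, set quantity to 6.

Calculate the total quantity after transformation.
118

Step 1: 2 records have quantity < 6
Step 2: These records originally summed to 6
Step 3: After setting to minimum: 2 × 6 = 12
Step 4: Unaffected records sum: 106
Step 5: Final sum = 12 + 106 = 118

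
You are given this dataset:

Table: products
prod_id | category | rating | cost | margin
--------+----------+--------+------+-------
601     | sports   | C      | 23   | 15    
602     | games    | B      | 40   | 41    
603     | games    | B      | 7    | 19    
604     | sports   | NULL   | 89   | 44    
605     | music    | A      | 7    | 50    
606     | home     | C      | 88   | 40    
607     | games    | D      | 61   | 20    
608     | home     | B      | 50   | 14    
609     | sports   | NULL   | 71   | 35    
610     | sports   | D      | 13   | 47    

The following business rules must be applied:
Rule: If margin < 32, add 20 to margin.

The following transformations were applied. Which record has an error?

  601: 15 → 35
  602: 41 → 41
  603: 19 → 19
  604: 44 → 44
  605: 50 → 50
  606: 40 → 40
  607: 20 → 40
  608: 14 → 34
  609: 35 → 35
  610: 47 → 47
Record 603 has an error. The correct transformed value should be 39, not 19.

Step 1: Check each record against the rule
Step 2: Record 603 has margin = 19
Step 3: Since 19 < 32, the bonus should have been applied
Step 4: Correct value = 39, but claimed value = 19
Conclusion: Record 603 has the error.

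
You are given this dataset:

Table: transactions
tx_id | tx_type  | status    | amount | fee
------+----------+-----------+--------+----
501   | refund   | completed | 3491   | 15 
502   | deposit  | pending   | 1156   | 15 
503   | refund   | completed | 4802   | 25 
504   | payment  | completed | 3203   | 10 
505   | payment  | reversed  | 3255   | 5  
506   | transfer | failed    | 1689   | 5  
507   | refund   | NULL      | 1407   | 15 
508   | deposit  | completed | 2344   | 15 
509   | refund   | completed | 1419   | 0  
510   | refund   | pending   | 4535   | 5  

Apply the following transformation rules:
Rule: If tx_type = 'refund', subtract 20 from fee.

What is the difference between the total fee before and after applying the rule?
100

Step 1: Original sum of fee = 110
Step 2: 5 records have tx_type = 'refund'
Step 3: Each affected record changes by -20
Step 4: Total change = 5 × -20 = -100
Step 5: New sum = 110 + -100 = 10
Step 6: Difference = |10 - 110| = 100
        (Sum decreased by 100)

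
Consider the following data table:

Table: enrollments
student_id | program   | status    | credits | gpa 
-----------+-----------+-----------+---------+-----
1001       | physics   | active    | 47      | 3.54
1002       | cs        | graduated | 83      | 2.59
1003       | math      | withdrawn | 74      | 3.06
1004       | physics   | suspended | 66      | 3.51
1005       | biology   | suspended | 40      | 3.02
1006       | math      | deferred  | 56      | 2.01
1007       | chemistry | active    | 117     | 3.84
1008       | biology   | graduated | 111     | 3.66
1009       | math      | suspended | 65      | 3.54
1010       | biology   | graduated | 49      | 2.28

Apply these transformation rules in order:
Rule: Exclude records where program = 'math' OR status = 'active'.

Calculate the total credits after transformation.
349

Step 1: Find records where program = 'math' OR status = 'active'
Step 2: 5 records match, summing to 359
Step 3: Original sum: 708
Step 4: Remaining sum = 708 - 359 = 349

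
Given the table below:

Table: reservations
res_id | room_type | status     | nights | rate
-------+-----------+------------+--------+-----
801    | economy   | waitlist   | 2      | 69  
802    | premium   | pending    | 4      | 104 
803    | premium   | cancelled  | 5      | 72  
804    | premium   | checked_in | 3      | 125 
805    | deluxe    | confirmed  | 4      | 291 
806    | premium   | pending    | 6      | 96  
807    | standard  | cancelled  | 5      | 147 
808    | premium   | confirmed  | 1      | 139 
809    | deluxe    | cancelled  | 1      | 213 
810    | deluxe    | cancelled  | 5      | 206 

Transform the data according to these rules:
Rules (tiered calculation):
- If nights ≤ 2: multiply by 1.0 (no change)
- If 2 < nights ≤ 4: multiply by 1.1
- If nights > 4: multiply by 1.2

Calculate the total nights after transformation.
41.3

Step 1: Tier 1 (nights ≤ 2): 3 records, sum = 4 × 1.0 = 4.0
Step 2: Tier 2 (2 < nights ≤ 4): 3 records, sum = 11 × 1.1 = 12.1
Step 3: Tier 3 (nights > 4): 4 records, sum = 21 × 1.2 = 25.2
Step 4: Final sum = 4.0 + 12.1 + 25.2 = 41.3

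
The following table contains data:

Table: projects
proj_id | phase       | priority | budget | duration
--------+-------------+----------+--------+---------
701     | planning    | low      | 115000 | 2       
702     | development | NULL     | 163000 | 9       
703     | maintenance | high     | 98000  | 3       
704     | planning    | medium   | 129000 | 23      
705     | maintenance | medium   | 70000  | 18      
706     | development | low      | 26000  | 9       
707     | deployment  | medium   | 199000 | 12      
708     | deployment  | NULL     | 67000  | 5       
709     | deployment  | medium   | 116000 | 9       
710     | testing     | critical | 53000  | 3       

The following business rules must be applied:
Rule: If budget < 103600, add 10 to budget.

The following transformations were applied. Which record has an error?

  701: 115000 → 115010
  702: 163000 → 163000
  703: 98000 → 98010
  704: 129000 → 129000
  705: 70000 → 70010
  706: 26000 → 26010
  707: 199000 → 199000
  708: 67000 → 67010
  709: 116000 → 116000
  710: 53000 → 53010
Record 701 has an error. The correct transformed value should be 115000, not 115010.

Step 1: Check each record against the rule
Step 2: Record 701 has budget = 115000
Step 3: Since 115000 >= 103600, the bonus should not have been applied
Step 4: Correct value = 115000, but claimed value = 115010
Conclusion: Record 701 has the error.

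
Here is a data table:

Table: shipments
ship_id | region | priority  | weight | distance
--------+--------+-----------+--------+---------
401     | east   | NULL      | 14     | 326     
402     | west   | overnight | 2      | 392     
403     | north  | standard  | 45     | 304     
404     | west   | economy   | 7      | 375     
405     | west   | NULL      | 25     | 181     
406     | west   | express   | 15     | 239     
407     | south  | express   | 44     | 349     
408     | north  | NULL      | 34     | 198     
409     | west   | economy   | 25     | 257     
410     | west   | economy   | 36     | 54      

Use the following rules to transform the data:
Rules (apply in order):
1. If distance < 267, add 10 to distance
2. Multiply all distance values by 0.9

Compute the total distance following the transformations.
2452.5

Step 1: Apply Rule 1 - Add 10 to records with distance < 267
  - 5 records affected: 929 + (5 × 10) = 979
  - Unaffected records: 1746
  - Sum after Rule 1: 2725
Step 2: Apply Rule 2 - Multiply all by 0.9
  - 2725 × 0.9 = 2452.5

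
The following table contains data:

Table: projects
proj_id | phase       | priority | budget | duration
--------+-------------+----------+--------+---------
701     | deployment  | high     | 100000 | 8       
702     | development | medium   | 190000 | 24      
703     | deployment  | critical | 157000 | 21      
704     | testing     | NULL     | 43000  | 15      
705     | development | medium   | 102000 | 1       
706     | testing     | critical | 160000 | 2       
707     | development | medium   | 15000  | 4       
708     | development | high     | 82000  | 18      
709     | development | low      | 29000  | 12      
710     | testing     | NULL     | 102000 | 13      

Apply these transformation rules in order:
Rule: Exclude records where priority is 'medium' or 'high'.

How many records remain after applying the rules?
5

Step 1: Count records to exclude
  - 3 (medium) + 2 (high) = 5 records
Step 2: Total records: 10
Step 3: Remaining = 10 - 5 = 5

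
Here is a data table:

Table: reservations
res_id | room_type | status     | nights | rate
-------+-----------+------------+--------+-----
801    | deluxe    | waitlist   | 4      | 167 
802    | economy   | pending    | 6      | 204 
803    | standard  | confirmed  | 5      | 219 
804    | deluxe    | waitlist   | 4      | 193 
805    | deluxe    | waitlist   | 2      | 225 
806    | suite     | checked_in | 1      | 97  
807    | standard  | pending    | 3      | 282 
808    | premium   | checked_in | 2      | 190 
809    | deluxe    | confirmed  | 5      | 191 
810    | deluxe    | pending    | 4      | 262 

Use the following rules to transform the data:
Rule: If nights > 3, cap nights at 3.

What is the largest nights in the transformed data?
3

Step 1: Original maximum nights = 6
Step 2: Apply cap at 3
Step 3: 6 records had nights > 3 and were capped
Step 4: Maximum after transformation = 3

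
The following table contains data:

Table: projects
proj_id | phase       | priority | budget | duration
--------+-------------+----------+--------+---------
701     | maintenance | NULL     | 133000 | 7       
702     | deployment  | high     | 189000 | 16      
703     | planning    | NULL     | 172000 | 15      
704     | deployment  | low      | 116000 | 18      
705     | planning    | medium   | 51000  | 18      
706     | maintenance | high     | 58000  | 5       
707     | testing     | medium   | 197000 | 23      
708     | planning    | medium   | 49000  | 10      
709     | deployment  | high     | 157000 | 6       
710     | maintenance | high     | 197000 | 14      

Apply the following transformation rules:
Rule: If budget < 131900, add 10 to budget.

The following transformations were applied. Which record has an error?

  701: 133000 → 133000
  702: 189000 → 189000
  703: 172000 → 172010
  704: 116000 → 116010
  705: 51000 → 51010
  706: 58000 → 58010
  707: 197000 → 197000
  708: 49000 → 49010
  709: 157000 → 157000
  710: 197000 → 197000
Record 703 has an error. The correct transformed value should be 172000, not 172010.

Step 1: Check each record against the rule
Step 2: Record 703 has budget = 172000
Step 3: Since 172000 >= 131900, the bonus should not have been applied
Step 4: Correct value = 172000, but claimed value = 172010
Conclusion: Record 703 has the error.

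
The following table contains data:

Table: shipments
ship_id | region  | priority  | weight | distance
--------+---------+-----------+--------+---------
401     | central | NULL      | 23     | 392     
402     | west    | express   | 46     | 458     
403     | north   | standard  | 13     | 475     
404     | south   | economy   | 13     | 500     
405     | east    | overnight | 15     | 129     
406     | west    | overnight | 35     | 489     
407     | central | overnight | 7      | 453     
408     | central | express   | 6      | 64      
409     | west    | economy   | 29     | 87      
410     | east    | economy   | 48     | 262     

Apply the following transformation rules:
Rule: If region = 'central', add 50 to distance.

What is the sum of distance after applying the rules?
3459

Step 1: Count records where region = 'central': 3
Step 2: Total bonus added: 3 × 50 = 150
Step 3: Original sum of distance: 3309
Step 4: Final sum = 3309 + 150 = 3459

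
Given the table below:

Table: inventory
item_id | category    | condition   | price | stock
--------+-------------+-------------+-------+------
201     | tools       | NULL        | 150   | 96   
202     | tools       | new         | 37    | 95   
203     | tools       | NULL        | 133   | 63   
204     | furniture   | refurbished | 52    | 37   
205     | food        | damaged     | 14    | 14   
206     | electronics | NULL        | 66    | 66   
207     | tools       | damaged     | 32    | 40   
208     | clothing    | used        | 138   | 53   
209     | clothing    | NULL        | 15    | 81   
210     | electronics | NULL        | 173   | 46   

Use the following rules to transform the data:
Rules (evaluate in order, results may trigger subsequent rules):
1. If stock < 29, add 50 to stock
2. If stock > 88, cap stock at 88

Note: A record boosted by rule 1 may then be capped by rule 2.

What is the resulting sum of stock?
626

Step 1: Apply rule 1 to records with stock < 29
  - 1 records get bonus of 50
  - Of these, 0 records then exceed 88 and get capped
Step 2: Apply rule 2 to records with stock > 88
  - 2 records (original) are capped
Step 3: Calculate final sum = 626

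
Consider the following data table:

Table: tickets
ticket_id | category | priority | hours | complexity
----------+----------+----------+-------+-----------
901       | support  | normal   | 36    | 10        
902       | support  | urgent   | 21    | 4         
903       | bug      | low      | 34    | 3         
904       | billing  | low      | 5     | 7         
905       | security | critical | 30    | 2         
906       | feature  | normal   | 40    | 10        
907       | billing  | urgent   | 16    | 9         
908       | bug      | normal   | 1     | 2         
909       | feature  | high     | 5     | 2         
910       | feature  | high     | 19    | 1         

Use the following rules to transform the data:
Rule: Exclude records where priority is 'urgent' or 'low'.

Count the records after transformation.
6

Step 1: Count records to exclude
  - 2 (urgent) + 2 (low) = 4 records
Step 2: Total records: 10
Step 3: Remaining = 10 - 4 = 6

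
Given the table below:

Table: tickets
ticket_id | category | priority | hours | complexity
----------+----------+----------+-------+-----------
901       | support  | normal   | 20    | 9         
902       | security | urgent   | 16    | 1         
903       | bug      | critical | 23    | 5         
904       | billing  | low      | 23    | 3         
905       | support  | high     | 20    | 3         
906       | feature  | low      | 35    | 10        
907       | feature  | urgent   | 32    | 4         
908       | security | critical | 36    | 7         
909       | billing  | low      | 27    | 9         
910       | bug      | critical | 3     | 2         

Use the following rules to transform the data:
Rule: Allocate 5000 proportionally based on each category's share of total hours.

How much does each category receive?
billing: 1063.83, bug: 553.19, feature: 1425.53, security: 1106.38, support: 851.06

Step 1: Calculate total hours = 235
Step 2: Calculate each category's proportion:
  billing: 50/235 = 21.28% → 1063.83
  bug: 26/235 = 11.06% → 553.19
  feature: 67/235 = 28.51% → 1425.53
  security: 52/235 = 22.13% → 1106.38
  support: 40/235 = 17.02% → 851.06
Step 3: Verify: sum of allocations ≈ 5000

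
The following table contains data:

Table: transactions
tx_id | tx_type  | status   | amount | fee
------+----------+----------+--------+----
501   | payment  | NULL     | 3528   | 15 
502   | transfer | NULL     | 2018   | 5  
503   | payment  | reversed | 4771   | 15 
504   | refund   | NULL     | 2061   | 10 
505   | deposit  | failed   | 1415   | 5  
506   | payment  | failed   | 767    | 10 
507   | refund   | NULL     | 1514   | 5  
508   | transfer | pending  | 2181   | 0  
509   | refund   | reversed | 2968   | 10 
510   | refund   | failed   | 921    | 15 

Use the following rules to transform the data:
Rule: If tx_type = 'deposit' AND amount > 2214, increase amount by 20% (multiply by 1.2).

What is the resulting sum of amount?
22144

Step 1: Find records where tx_type = 'deposit' AND amount > 2214
Step 2: 0 records match, summing to 0
Step 3: After multiplier: 0 × 1.2 = 0.0
Step 4: Unaffected records sum: 22144
Step 5: Final sum = 0.0 + 22144 = 22144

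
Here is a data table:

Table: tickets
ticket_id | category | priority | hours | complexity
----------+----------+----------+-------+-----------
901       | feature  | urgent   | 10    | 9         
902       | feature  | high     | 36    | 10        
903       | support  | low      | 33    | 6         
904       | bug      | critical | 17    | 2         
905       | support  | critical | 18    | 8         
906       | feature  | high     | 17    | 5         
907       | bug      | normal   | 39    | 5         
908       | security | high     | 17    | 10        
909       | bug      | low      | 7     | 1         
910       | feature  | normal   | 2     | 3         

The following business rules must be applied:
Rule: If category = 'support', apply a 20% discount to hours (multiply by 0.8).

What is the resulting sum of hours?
185.8

Step 1: Records with category = 'support' have total hours = 51
Step 2: Apply multiplier: 51 × 0.8 = 40.8
Step 3: Other records total: 145
Step 4: Final sum = 40.8 + 145 = 185.8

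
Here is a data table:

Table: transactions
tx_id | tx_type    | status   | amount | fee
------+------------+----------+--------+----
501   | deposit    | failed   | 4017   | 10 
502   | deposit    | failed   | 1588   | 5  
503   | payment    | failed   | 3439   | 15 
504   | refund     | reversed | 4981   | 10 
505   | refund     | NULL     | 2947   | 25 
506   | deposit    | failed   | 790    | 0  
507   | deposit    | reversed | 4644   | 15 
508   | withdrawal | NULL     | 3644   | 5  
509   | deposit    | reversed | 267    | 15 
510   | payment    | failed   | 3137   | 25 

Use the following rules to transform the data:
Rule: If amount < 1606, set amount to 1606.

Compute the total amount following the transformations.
31627

Step 1: 3 records have amount < 1606
Step 2: These records originally summed to 2645
Step 3: After setting to minimum: 3 × 1606 = 4818
Step 4: Unaffected records sum: 26809
Step 5: Final sum = 4818 + 26809 = 31627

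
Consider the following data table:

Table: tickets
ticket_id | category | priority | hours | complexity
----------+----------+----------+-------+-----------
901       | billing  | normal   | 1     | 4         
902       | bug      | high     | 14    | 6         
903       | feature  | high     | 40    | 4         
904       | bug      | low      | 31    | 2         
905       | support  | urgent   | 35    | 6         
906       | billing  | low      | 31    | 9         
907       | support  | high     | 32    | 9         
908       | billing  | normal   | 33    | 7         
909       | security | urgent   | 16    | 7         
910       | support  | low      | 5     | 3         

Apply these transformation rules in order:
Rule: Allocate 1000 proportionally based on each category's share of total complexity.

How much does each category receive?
billing: 350.88, bug: 140.35, feature: 70.18, security: 122.81, support: 315.79

Step 1: Calculate total complexity = 57
Step 2: Calculate each category's proportion:
  billing: 20/57 = 35.09% → 350.88
  bug: 8/57 = 14.04% → 140.35
  feature: 4/57 = 7.02% → 70.18
  security: 7/57 = 12.28% → 122.81
  support: 18/57 = 31.58% → 315.79
Step 3: Verify: sum of allocations ≈ 1000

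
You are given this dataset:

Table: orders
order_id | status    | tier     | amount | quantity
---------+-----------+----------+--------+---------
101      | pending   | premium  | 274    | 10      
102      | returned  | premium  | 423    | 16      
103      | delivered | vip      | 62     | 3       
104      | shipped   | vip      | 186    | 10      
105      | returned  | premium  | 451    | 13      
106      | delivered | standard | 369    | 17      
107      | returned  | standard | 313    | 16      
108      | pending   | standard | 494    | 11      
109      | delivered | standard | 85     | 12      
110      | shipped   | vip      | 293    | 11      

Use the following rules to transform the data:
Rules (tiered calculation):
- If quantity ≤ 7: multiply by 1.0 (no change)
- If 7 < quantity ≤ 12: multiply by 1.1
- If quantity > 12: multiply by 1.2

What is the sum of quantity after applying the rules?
136.8

Step 1: Tier 1 (quantity ≤ 7): 1 records, sum = 3 × 1.0 = 3.0
Step 2: Tier 2 (7 < quantity ≤ 12): 5 records, sum = 54 × 1.1 = 59.4
Step 3: Tier 3 (quantity > 12): 4 records, sum = 62 × 1.2 = 74.4
Step 4: Final sum = 3.0 + 59.4 + 74.4 = 136.8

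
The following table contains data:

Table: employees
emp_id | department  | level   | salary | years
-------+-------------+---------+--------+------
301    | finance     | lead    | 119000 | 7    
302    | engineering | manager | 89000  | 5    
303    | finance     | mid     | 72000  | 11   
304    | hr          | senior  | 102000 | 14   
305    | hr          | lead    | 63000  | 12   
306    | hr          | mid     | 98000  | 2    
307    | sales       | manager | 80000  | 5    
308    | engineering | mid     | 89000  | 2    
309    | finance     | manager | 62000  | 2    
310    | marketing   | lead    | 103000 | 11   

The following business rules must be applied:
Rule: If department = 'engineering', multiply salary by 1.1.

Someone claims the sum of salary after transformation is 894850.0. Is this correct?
No, the correct result is 894800.0.

Step 1: Calculate the correct sum after transformation
Step 2: Apply multiplier 1.1 to records where department = 'engineering'
Step 3: Correct result = 894800.0
Step 4: Claimed result = 894850.0
Step 5: 894800.0 ≠ 894850.0
Conclusion: The claimed result is incorrect. The correct answer is 894800.0.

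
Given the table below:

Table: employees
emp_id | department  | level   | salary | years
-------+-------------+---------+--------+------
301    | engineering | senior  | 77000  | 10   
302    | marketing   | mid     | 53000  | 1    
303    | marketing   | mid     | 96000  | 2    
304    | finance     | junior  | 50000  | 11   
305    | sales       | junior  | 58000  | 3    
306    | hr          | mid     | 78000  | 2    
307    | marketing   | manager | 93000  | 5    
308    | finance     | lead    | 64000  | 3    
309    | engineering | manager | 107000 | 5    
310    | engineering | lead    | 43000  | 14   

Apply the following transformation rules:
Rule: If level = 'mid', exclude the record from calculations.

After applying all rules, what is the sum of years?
51

Step 1: Identify records where level = 'mid'
Step 2: The excluded records sum to 5
Step 3: Original total years = 56
Step 4: Remaining total = 56 - 5 = 51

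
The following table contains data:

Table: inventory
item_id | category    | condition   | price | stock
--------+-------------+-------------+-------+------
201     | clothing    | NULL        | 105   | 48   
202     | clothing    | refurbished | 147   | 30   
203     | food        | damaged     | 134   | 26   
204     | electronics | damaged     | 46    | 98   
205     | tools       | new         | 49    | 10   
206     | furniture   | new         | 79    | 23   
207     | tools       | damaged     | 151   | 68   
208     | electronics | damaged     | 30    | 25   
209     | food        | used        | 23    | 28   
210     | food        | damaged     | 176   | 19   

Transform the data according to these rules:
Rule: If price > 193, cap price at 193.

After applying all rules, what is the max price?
176

Step 1: Original maximum price = 176
Step 2: Check cap of 193 against maximum
Step 3: No records exceed the cap (max 176 <= cap 193), so no capping applies
Step 4: Maximum after transformation = 176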